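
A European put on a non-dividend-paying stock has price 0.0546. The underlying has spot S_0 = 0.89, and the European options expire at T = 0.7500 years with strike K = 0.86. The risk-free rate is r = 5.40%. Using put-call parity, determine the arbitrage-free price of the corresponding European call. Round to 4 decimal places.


Answer: Call price = 0.1187

Derivation:
Put-call parity: C - P = S_0 * exp(-qT) - K * exp(-rT).
S_0 * exp(-qT) = 0.8900 * 1.00000000 = 0.89000000
K * exp(-rT) = 0.8600 * 0.96030916 = 0.82586588
C = P + S*exp(-qT) - K*exp(-rT)
C = 0.0546 + 0.89000000 - 0.82586588 = 0.1187


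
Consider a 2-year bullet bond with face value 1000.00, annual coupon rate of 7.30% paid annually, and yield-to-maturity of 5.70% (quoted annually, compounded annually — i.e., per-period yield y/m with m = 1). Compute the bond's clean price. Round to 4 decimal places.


Answer: Price = 1029.4581

Derivation:
Coupon per period c = face * coupon_rate / m = 73.000000
Periods per year m = 1; per-period yield y/m = 0.057000
Number of cashflows N = 2
Cashflows (t years, CF_t, discount factor 1/(1+y/m)^(m*t), PV):
  t = 1.0000: CF_t = 73.000000, DF = 0.946074, PV = 69.063387
  t = 2.0000: CF_t = 1073.000000, DF = 0.895056, PV = 960.394684
Price P = sum_t PV_t = 1029.458071


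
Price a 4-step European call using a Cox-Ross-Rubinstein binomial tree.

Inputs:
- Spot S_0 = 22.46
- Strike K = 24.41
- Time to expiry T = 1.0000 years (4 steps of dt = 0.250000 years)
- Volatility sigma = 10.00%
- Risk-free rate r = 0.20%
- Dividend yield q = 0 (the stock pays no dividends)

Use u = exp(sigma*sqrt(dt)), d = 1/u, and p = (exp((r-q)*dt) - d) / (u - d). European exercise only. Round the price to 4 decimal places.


dt = T/N = 0.250000
u = exp(sigma*sqrt(dt)) = 1.051271; d = 1/u = 0.951229
p = (exp((r-q)*dt) - d) / (u - d) = 0.492502
Discount per step: exp(-r*dt) = 0.999500
Stock lattice S(k, i) with i counting down-moves:
  k=0: S(0,0) = 22.4600
  k=1: S(1,0) = 23.6115; S(1,1) = 21.3646
  k=2: S(2,0) = 24.8221; S(2,1) = 22.4600; S(2,2) = 20.3226
  k=3: S(3,0) = 26.0948; S(3,1) = 23.6115; S(3,2) = 21.3646; S(3,3) = 19.3315
  k=4: S(4,0) = 27.4327; S(4,1) = 24.8221; S(4,2) = 22.4600; S(4,3) = 20.3226; S(4,4) = 18.3887
Terminal payoffs V(N, i) = max(S_T - K, 0):
  V(4,0) = 3.022706; V(4,1) = 0.412139; V(4,2) = 0.000000; V(4,3) = 0.000000; V(4,4) = 0.000000
Backward induction: V(k, i) = exp(-r*dt) * [p * V(k+1, i) + (1-p) * V(k+1, i+1)].
  V(3,0) = exp(-r*dt) * [p*3.022706 + (1-p)*0.412139] = 1.696999
  V(3,1) = exp(-r*dt) * [p*0.412139 + (1-p)*0.000000] = 0.202878
  V(3,2) = exp(-r*dt) * [p*0.000000 + (1-p)*0.000000] = 0.000000
  V(3,3) = exp(-r*dt) * [p*0.000000 + (1-p)*0.000000] = 0.000000
  V(2,0) = exp(-r*dt) * [p*1.696999 + (1-p)*0.202878] = 0.938266
  V(2,1) = exp(-r*dt) * [p*0.202878 + (1-p)*0.000000] = 0.099868
  V(2,2) = exp(-r*dt) * [p*0.000000 + (1-p)*0.000000] = 0.000000
  V(1,0) = exp(-r*dt) * [p*0.938266 + (1-p)*0.099868] = 0.512524
  V(1,1) = exp(-r*dt) * [p*0.099868 + (1-p)*0.000000] = 0.049160
  V(0,0) = exp(-r*dt) * [p*0.512524 + (1-p)*0.049160] = 0.277229

Answer: Price = V(0,0) = 0.2772


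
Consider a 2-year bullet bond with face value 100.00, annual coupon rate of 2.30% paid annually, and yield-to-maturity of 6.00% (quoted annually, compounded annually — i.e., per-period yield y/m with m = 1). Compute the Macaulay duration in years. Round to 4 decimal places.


Coupon per period c = face * coupon_rate / m = 2.300000
Periods per year m = 1; per-period yield y/m = 0.060000
Number of cashflows N = 2
Cashflows (t years, CF_t, discount factor 1/(1+y/m)^(m*t), PV):
  t = 1.0000: CF_t = 2.300000, DF = 0.943396, PV = 2.169811
  t = 2.0000: CF_t = 102.300000, DF = 0.889996, PV = 91.046636
Price P = sum_t PV_t = 93.216447
Macaulay numerator sum_t t * PV_t:
  t * PV_t at t = 1.0000: 2.169811
  t * PV_t at t = 2.0000: 182.093272
Macaulay duration D = (sum_t t * PV_t) / P = 184.263083 / 93.216447 = 1.976723

Answer: Macaulay duration = 1.9767 years


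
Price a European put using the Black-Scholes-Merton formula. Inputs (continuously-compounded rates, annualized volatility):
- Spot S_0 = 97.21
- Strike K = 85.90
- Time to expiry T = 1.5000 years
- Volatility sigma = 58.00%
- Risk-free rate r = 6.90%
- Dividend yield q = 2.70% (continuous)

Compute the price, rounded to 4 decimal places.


Answer: Price = 16.5315

Derivation:
d1 = (ln(S/K) + (r - q + 0.5*sigma^2) * T) / (sigma * sqrt(T)) = 0.61798903
d2 = d1 - sigma * sqrt(T) = -0.09236300
exp(-rT) = 0.90167602; exp(-qT) = 0.96030916
P = K * exp(-rT) * N(-d2) - S_0 * exp(-qT) * N(-d1)
N(-d1) = 0.26829129; N(-d2) = 0.53679518
P = 85.9000 * 0.90167602 * 0.53679518 - 97.2100 * 0.96030916 * 0.26829129 = 16.5315


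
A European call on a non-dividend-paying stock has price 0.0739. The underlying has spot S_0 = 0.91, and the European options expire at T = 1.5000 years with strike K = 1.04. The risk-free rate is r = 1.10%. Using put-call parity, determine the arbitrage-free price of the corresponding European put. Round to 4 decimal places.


Put-call parity: C - P = S_0 * exp(-qT) - K * exp(-rT).
S_0 * exp(-qT) = 0.9100 * 1.00000000 = 0.91000000
K * exp(-rT) = 1.0400 * 0.98363538 = 1.02298079
P = C - S*exp(-qT) + K*exp(-rT)
P = 0.0739 - 0.91000000 + 1.02298079 = 0.1869

Answer: Put price = 0.1869


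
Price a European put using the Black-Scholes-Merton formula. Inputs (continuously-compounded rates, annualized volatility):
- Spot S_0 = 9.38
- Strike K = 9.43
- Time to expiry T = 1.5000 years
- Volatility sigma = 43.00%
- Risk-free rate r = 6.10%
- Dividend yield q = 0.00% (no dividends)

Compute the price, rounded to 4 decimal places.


d1 = (ln(S/K) + (r - q + 0.5*sigma^2) * T) / (sigma * sqrt(T)) = 0.42696821
d2 = d1 - sigma * sqrt(T) = -0.09967208
exp(-rT) = 0.91256132; exp(-qT) = 1.00000000
P = K * exp(-rT) * N(-d2) - S_0 * exp(-qT) * N(-d1)
N(-d1) = 0.33470124; N(-d2) = 0.53969767
P = 9.4300 * 0.91256132 * 0.53969767 - 9.3800 * 1.00000000 * 0.33470124 = 1.5048

Answer: Price = 1.5048


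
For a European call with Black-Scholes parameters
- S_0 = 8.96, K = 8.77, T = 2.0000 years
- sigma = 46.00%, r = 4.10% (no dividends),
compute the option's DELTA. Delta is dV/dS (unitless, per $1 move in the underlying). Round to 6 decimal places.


d1 = 0.4842658000; d2 = -0.1662724387
phi(d1) = 0.3548020624; exp(-qT) = 1.0000000000; exp(-rT) = 0.9212719587
N(d1) = 0.6859013779
Delta = exp(-qT) * N(d1) = 1.0000000000 * 0.6859013779 = 0.685901

Answer: Delta = 0.685901


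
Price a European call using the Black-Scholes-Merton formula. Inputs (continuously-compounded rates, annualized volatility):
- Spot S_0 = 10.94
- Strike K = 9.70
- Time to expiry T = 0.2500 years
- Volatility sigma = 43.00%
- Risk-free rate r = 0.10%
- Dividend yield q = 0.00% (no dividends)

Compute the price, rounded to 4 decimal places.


d1 = (ln(S/K) + (r - q + 0.5*sigma^2) * T) / (sigma * sqrt(T)) = 0.66819726
d2 = d1 - sigma * sqrt(T) = 0.45319726
exp(-rT) = 0.99975003; exp(-qT) = 1.00000000
C = S_0 * exp(-qT) * N(d1) - K * exp(-rT) * N(d2)
N(d1) = 0.74799616; N(d2) = 0.67479665
C = 10.9400 * 1.00000000 * 0.74799616 - 9.7000 * 0.99975003 * 0.67479665 = 1.6392

Answer: Price = 1.6392


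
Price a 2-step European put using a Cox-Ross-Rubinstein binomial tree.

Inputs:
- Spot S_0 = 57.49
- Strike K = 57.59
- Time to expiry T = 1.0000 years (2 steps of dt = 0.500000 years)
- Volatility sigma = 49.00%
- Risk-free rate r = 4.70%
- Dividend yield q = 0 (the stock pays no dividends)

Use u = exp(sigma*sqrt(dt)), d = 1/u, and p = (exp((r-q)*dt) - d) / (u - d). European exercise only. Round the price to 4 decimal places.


dt = T/N = 0.500000
u = exp(sigma*sqrt(dt)) = 1.414084; d = 1/u = 0.707171
p = (exp((r-q)*dt) - d) / (u - d) = 0.447873
Discount per step: exp(-r*dt) = 0.976774
Stock lattice S(k, i) with i counting down-moves:
  k=0: S(0,0) = 57.4900
  k=1: S(1,0) = 81.2957; S(1,1) = 40.6553
  k=2: S(2,0) = 114.9590; S(2,1) = 57.4900; S(2,2) = 28.7502
Terminal payoffs V(N, i) = max(K - S_T, 0):
  V(2,0) = 0.000000; V(2,1) = 0.100000; V(2,2) = 28.839753
Backward induction: V(k, i) = exp(-r*dt) * [p * V(k+1, i) + (1-p) * V(k+1, i+1)].
  V(1,0) = exp(-r*dt) * [p*0.000000 + (1-p)*0.100000] = 0.053930
  V(1,1) = exp(-r*dt) * [p*0.100000 + (1-p)*28.839753] = 15.597134
  V(0,0) = exp(-r*dt) * [p*0.053930 + (1-p)*15.597134] = 8.435186

Answer: Price = V(0,0) = 8.4352


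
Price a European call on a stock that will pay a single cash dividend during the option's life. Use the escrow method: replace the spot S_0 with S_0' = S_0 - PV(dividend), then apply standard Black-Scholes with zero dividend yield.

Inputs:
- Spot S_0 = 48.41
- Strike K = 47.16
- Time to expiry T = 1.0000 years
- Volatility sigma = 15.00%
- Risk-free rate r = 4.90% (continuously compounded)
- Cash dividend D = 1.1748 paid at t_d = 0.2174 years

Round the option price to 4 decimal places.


Answer: Price = 4.0826

Derivation:
PV(D) = D * exp(-r * t_d) = 1.1748 * 0.98940394 = 1.16235175
S_0' = S_0 - PV(D) = 48.4100 - 1.16235175 = 47.24764825
d1 = (ln(S_0'/K) + (r + sigma^2/2)*T) / (sigma*sqrt(T)) = 0.41404536
d2 = d1 - sigma*sqrt(T) = 0.26404536
exp(-rT) = 0.95218113
N(d1) = 0.66057956; N(d2) = 0.60412752
C = S_0' * N(d1) - K * exp(-rT) * N(d2) = 47.24764825 * 0.66057956 - 47.1600 * 0.95218113 * 0.60412752 = 4.0826


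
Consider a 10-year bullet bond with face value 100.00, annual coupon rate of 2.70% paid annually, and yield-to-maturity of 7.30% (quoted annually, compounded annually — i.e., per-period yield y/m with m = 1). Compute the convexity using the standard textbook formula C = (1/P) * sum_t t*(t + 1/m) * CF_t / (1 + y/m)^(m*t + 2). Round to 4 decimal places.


Answer: Convexity = 78.1872

Derivation:
Coupon per period c = face * coupon_rate / m = 2.700000
Periods per year m = 1; per-period yield y/m = 0.073000
Number of cashflows N = 10
Cashflows (t years, CF_t, discount factor 1/(1+y/m)^(m*t), PV):
  t = 1.0000: CF_t = 2.700000, DF = 0.931966, PV = 2.516309
  t = 2.0000: CF_t = 2.700000, DF = 0.868561, PV = 2.345116
  t = 3.0000: CF_t = 2.700000, DF = 0.809470, PV = 2.185569
  t = 4.0000: CF_t = 2.700000, DF = 0.754399, PV = 2.036877
  t = 5.0000: CF_t = 2.700000, DF = 0.703075, PV = 1.898301
  t = 6.0000: CF_t = 2.700000, DF = 0.655242, PV = 1.769153
  t = 7.0000: CF_t = 2.700000, DF = 0.610663, PV = 1.648791
  t = 8.0000: CF_t = 2.700000, DF = 0.569118, PV = 1.536618
  t = 9.0000: CF_t = 2.700000, DF = 0.530399, PV = 1.432077
  t = 10.0000: CF_t = 102.700000, DF = 0.494314, PV = 50.766033
Price P = sum_t PV_t = 68.134845
Convexity numerator sum_t t*(t + 1/m) * CF_t / (1+y/m)^(m*t + 2):
  t = 1.0000: term = 4.371139
  t = 2.0000: term = 12.221264
  t = 3.0000: term = 22.779616
  t = 4.0000: term = 35.383063
  t = 5.0000: term = 49.463742
  t = 6.0000: term = 64.537967
  t = 7.0000: term = 80.196293
  t = 8.0000: term = 96.094613
  t = 9.0000: term = 111.946194
  t = 10.0000: term = 4850.276143
Convexity = (1/P) * sum = 5327.270033 / 68.134845 = 78.187160


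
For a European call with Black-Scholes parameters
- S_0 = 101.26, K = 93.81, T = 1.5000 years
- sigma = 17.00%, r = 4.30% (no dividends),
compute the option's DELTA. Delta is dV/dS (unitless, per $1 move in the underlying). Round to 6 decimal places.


Answer: Delta = 0.782578

Derivation:
d1 = 0.7809309812; d2 = 0.5727243531
phi(d1) = 0.2940912658; exp(-qT) = 1.0000000000; exp(-rT) = 0.9375361143
N(d1) = 0.7825784554
Delta = exp(-qT) * N(d1) = 1.0000000000 * 0.7825784554 = 0.782578


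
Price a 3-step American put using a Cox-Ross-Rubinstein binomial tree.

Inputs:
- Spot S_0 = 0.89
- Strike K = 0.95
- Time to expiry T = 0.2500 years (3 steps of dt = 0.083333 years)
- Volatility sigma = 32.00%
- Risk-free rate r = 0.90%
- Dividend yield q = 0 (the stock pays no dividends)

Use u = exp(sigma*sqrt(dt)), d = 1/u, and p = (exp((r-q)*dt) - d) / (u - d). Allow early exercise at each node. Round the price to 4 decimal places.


dt = T/N = 0.083333
u = exp(sigma*sqrt(dt)) = 1.096777; d = 1/u = 0.911762
p = (exp((r-q)*dt) - d) / (u - d) = 0.480978
Discount per step: exp(-r*dt) = 0.999250
Stock lattice S(k, i) with i counting down-moves:
  k=0: S(0,0) = 0.8900
  k=1: S(1,0) = 0.9761; S(1,1) = 0.8115
  k=2: S(2,0) = 1.0706; S(2,1) = 0.8900; S(2,2) = 0.7399
  k=3: S(3,0) = 1.1742; S(3,1) = 0.9761; S(3,2) = 0.8115; S(3,3) = 0.6746
Terminal payoffs V(N, i) = max(K - S_T, 0):
  V(3,0) = 0.000000; V(3,1) = 0.000000; V(3,2) = 0.138532; V(3,3) = 0.275418
Backward induction: V(k, i) = exp(-r*dt) * [p * V(k+1, i) + (1-p) * V(k+1, i+1)]; then take max(V_cont, immediate exercise) for American.
  V(2,0) = exp(-r*dt) * [p*0.000000 + (1-p)*0.000000] = 0.000000; exercise = 0.000000; V(2,0) = max -> 0.000000
  V(2,1) = exp(-r*dt) * [p*0.000000 + (1-p)*0.138532] = 0.071847; exercise = 0.060000; V(2,1) = max -> 0.071847
  V(2,2) = exp(-r*dt) * [p*0.138532 + (1-p)*0.275418] = 0.209422; exercise = 0.210134; V(2,2) = max -> 0.210134
  V(1,0) = exp(-r*dt) * [p*0.000000 + (1-p)*0.071847] = 0.037262; exercise = 0.000000; V(1,0) = max -> 0.037262
  V(1,1) = exp(-r*dt) * [p*0.071847 + (1-p)*0.210134] = 0.143513; exercise = 0.138532; V(1,1) = max -> 0.143513
  V(0,0) = exp(-r*dt) * [p*0.037262 + (1-p)*0.143513] = 0.092340; exercise = 0.060000; V(0,0) = max -> 0.092340

Answer: Price = V(0,0) = 0.0923


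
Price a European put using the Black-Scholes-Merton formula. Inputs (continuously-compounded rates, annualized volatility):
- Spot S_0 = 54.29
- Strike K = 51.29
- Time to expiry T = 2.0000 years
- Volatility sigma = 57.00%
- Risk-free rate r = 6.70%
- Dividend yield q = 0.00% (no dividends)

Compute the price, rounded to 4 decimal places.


d1 = (ln(S/K) + (r - q + 0.5*sigma^2) * T) / (sigma * sqrt(T)) = 0.63980045
d2 = d1 - sigma * sqrt(T) = -0.16630128
exp(-rT) = 0.87459006; exp(-qT) = 1.00000000
P = K * exp(-rT) * N(-d2) - S_0 * exp(-qT) * N(-d1)
N(-d1) = 0.26115117; N(-d2) = 0.56604007
P = 51.2900 * 0.87459006 * 0.56604007 - 54.2900 * 1.00000000 * 0.26115117 = 11.2134

Answer: Price = 11.2134


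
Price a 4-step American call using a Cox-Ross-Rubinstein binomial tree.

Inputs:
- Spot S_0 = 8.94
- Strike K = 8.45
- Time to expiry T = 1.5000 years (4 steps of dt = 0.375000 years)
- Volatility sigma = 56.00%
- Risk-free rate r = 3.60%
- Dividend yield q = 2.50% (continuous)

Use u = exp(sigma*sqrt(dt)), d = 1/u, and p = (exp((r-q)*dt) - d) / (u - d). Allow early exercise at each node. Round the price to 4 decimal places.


dt = T/N = 0.375000
u = exp(sigma*sqrt(dt)) = 1.409068; d = 1/u = 0.709689
p = (exp((r-q)*dt) - d) / (u - d) = 0.421009
Discount per step: exp(-r*dt) = 0.986591
Stock lattice S(k, i) with i counting down-moves:
  k=0: S(0,0) = 8.9400
  k=1: S(1,0) = 12.5971; S(1,1) = 6.3446
  k=2: S(2,0) = 17.7501; S(2,1) = 8.9400; S(2,2) = 4.5027
  k=3: S(3,0) = 25.0111; S(3,1) = 12.5971; S(3,2) = 6.3446; S(3,3) = 3.1955
  k=4: S(4,0) = 35.2424; S(4,1) = 17.7501; S(4,2) = 8.9400; S(4,3) = 4.5027; S(4,4) = 2.2678
Terminal payoffs V(N, i) = max(S_T - K, 0):
  V(4,0) = 26.792398; V(4,1) = 9.300128; V(4,2) = 0.490000; V(4,3) = 0.000000; V(4,4) = 0.000000
Backward induction: V(k, i) = exp(-r*dt) * [p * V(k+1, i) + (1-p) * V(k+1, i+1)]; then take max(V_cont, immediate exercise) for American.
  V(3,0) = exp(-r*dt) * [p*26.792398 + (1-p)*9.300128] = 16.441064; exercise = 16.561139; V(3,0) = max -> 16.561139
  V(3,1) = exp(-r*dt) * [p*9.300128 + (1-p)*0.490000] = 4.142832; exercise = 4.147069; V(3,1) = max -> 4.147069
  V(3,2) = exp(-r*dt) * [p*0.490000 + (1-p)*0.000000] = 0.203528; exercise = 0.000000; V(3,2) = max -> 0.203528
  V(3,3) = exp(-r*dt) * [p*0.000000 + (1-p)*0.000000] = 0.000000; exercise = 0.000000; V(3,3) = max -> 0.000000
  V(2,0) = exp(-r*dt) * [p*16.561139 + (1-p)*4.147069] = 9.247806; exercise = 9.300128; V(2,0) = max -> 9.300128
  V(2,1) = exp(-r*dt) * [p*4.147069 + (1-p)*0.203528] = 1.838800; exercise = 0.490000; V(2,1) = max -> 1.838800
  V(2,2) = exp(-r*dt) * [p*0.203528 + (1-p)*0.000000] = 0.084538; exercise = 0.000000; V(2,2) = max -> 0.084538
  V(1,0) = exp(-r*dt) * [p*9.300128 + (1-p)*1.838800] = 4.913303; exercise = 4.147069; V(1,0) = max -> 4.913303
  V(1,1) = exp(-r*dt) * [p*1.838800 + (1-p)*0.084538] = 0.812060; exercise = 0.000000; V(1,1) = max -> 0.812060
  V(0,0) = exp(-r*dt) * [p*4.913303 + (1-p)*0.812060] = 2.504676; exercise = 0.490000; V(0,0) = max -> 2.504676

Answer: Price = V(0,0) = 2.5047


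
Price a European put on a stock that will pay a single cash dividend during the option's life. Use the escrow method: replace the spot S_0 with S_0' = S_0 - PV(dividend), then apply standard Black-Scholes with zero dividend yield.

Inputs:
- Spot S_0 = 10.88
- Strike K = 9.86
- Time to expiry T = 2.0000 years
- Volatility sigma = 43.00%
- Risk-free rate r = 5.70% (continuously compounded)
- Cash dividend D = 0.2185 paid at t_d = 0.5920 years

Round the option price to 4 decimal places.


Answer: Price = 1.5018

Derivation:
PV(D) = D * exp(-r * t_d) = 0.2185 * 0.96681898 = 0.21124995
S_0' = S_0 - PV(D) = 10.8800 - 0.21124995 = 10.66875005
d1 = (ln(S_0'/K) + (r + sigma^2/2)*T) / (sigma*sqrt(T)) = 0.62115671
d2 = d1 - sigma*sqrt(T) = 0.01304488
exp(-rT) = 0.89225796
N(-d1) = 0.26724826; N(-d2) = 0.49479599
P = K * exp(-rT) * N(-d2) - S_0' * N(-d1) = 9.8600 * 0.89225796 * 0.49479599 - 10.66875005 * 0.26724826 = 1.5018


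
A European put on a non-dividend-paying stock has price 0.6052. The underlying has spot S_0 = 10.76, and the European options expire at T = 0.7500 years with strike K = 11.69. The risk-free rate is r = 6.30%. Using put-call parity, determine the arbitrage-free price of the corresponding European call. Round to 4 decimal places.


Put-call parity: C - P = S_0 * exp(-qT) - K * exp(-rT).
S_0 * exp(-qT) = 10.7600 * 1.00000000 = 10.76000000
K * exp(-rT) = 11.6900 * 0.95384891 = 11.15049371
C = P + S*exp(-qT) - K*exp(-rT)
C = 0.6052 + 10.76000000 - 11.15049371 = 0.2147

Answer: Call price = 0.2147


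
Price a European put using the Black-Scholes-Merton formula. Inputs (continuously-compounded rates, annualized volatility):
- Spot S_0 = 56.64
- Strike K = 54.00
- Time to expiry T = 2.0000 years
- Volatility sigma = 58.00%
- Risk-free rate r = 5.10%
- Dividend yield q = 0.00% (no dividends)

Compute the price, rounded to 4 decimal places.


Answer: Price = 13.0987

Derivation:
d1 = (ln(S/K) + (r - q + 0.5*sigma^2) * T) / (sigma * sqrt(T)) = 0.59266692
d2 = d1 - sigma * sqrt(T) = -0.22757695
exp(-rT) = 0.90302955; exp(-qT) = 1.00000000
P = K * exp(-rT) * N(-d2) - S_0 * exp(-qT) * N(-d1)
N(-d1) = 0.27670204; N(-d2) = 0.59001243
P = 54.0000 * 0.90302955 * 0.59001243 - 56.6400 * 1.00000000 * 0.27670204 = 13.0987


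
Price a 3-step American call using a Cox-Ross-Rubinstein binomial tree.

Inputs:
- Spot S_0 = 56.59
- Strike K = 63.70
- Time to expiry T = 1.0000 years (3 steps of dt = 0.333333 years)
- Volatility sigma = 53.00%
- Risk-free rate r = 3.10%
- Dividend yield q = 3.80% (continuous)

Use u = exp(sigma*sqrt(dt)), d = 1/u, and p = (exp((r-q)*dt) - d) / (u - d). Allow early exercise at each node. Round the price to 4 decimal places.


Answer: Price = V(0,0) = 9.6477

Derivation:
dt = T/N = 0.333333
u = exp(sigma*sqrt(dt)) = 1.357976; d = 1/u = 0.736390
p = (exp((r-q)*dt) - d) / (u - d) = 0.420343
Discount per step: exp(-r*dt) = 0.989720
Stock lattice S(k, i) with i counting down-moves:
  k=0: S(0,0) = 56.5900
  k=1: S(1,0) = 76.8479; S(1,1) = 41.6723
  k=2: S(2,0) = 104.3576; S(2,1) = 56.5900; S(2,2) = 30.6871
  k=3: S(3,0) = 141.7152; S(3,1) = 76.8479; S(3,2) = 41.6723; S(3,3) = 22.5976
Terminal payoffs V(N, i) = max(S_T - K, 0):
  V(3,0) = 78.015173; V(3,1) = 13.147884; V(3,2) = 0.000000; V(3,3) = 0.000000
Backward induction: V(k, i) = exp(-r*dt) * [p * V(k+1, i) + (1-p) * V(k+1, i+1)]; then take max(V_cont, immediate exercise) for American.
  V(2,0) = exp(-r*dt) * [p*78.015173 + (1-p)*13.147884] = 39.998930; exercise = 40.657612; V(2,0) = max -> 40.657612
  V(2,1) = exp(-r*dt) * [p*13.147884 + (1-p)*0.000000] = 5.469807; exercise = 0.000000; V(2,1) = max -> 5.469807
  V(2,2) = exp(-r*dt) * [p*0.000000 + (1-p)*0.000000] = 0.000000; exercise = 0.000000; V(2,2) = max -> 0.000000
  V(1,0) = exp(-r*dt) * [p*40.657612 + (1-p)*5.469807] = 20.052471; exercise = 13.147884; V(1,0) = max -> 20.052471
  V(1,1) = exp(-r*dt) * [p*5.469807 + (1-p)*0.000000] = 2.275559; exercise = 0.000000; V(1,1) = max -> 2.275559
  V(0,0) = exp(-r*dt) * [p*20.052471 + (1-p)*2.275559] = 9.647749; exercise = 0.000000; V(0,0) = max -> 9.647749


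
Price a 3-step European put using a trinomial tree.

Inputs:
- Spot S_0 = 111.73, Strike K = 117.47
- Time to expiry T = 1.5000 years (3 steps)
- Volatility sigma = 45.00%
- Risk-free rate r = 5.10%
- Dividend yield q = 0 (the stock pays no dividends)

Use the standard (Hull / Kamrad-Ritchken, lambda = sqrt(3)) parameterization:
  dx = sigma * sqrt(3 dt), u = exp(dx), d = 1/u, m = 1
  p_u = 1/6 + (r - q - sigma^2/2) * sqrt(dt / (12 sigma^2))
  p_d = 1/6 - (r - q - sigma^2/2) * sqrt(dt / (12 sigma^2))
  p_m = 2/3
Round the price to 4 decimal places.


dt = T/N = 0.500000; dx = sigma*sqrt(3*dt) = 0.551135
u = exp(dx) = 1.735222; d = 1/u = 0.576295
p_u = 0.143873, p_m = 0.666667, p_d = 0.189461
Discount per step: exp(-r*dt) = 0.974822
Stock lattice S(k, j) with j the centered position index:
  k=0: S(0,+0) = 111.7300
  k=1: S(1,-1) = 64.3895; S(1,+0) = 111.7300; S(1,+1) = 193.8763
  k=2: S(2,-2) = 37.1073; S(2,-1) = 64.3895; S(2,+0) = 111.7300; S(2,+1) = 193.8763; S(2,+2) = 336.4184
  k=3: S(3,-3) = 21.3848; S(3,-2) = 37.1073; S(3,-1) = 64.3895; S(3,+0) = 111.7300; S(3,+1) = 193.8763; S(3,+2) = 336.4184; S(3,+3) = 583.7605
Terminal payoffs V(N, j) = max(K - S_T, 0):
  V(3,-3) = 96.085215; V(3,-2) = 80.362657; V(3,-1) = 53.080534; V(3,+0) = 5.740000; V(3,+1) = 0.000000; V(3,+2) = 0.000000; V(3,+3) = 0.000000
Backward induction: V(k, j) = exp(-r*dt) * [p_u * V(k+1, j+1) + p_m * V(k+1, j) + p_d * V(k+1, j-1)]
  V(2,-2) = exp(-r*dt) * [p_u*53.080534 + p_m*80.362657 + p_d*96.085215] = 77.416792
  V(2,-1) = exp(-r*dt) * [p_u*5.740000 + p_m*53.080534 + p_d*80.362657] = 50.143307
  V(2,+0) = exp(-r*dt) * [p_u*0.000000 + p_m*5.740000 + p_d*53.080534] = 13.533783
  V(2,+1) = exp(-r*dt) * [p_u*0.000000 + p_m*0.000000 + p_d*5.740000] = 1.060123
  V(2,+2) = exp(-r*dt) * [p_u*0.000000 + p_m*0.000000 + p_d*0.000000] = 0.000000
  V(1,-1) = exp(-r*dt) * [p_u*13.533783 + p_m*50.143307 + p_d*77.416792] = 48.783467
  V(1,+0) = exp(-r*dt) * [p_u*1.060123 + p_m*13.533783 + p_d*50.143307] = 18.205025
  V(1,+1) = exp(-r*dt) * [p_u*0.000000 + p_m*1.060123 + p_d*13.533783] = 3.188514
  V(0,+0) = exp(-r*dt) * [p_u*3.188514 + p_m*18.205025 + p_d*48.783467] = 21.288137

Answer: Price = V(0,0) = 21.2881


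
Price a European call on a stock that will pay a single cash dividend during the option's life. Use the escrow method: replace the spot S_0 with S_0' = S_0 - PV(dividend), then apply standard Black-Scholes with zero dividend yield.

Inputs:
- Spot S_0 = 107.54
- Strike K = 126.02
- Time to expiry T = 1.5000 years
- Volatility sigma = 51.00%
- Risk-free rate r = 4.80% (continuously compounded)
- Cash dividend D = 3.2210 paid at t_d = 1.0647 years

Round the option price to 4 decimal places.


PV(D) = D * exp(-r * t_d) = 3.2210 * 0.95017833 = 3.06052439
S_0' = S_0 - PV(D) = 107.5400 - 3.06052439 = 104.47947561
d1 = (ln(S_0'/K) + (r + sigma^2/2)*T) / (sigma*sqrt(T)) = 0.12747757
d2 = d1 - sigma*sqrt(T) = -0.49714232
exp(-rT) = 0.93053090
N(d1) = 0.55071879; N(d2) = 0.30954435
C = S_0' * N(d1) - K * exp(-rT) * N(d2) = 104.47947561 * 0.55071879 - 126.0200 * 0.93053090 * 0.30954435 = 21.2399

Answer: Price = 21.2399


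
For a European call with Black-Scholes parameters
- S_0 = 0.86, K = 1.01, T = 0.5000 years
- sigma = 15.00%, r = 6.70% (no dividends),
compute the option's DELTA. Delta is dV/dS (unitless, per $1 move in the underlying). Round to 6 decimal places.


d1 = -1.1469104226; d2 = -1.2529764398
phi(d1) = 0.2066682782; exp(-qT) = 1.0000000000; exp(-rT) = 0.9670549112
N(d1) = 0.1257093223
Delta = exp(-qT) * N(d1) = 1.0000000000 * 0.1257093223 = 0.125709

Answer: Delta = 0.125709


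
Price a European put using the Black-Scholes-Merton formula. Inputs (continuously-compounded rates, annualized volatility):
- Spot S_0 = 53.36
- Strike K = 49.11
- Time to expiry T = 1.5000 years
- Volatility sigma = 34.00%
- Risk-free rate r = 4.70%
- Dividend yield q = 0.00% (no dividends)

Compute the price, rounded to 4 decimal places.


d1 = (ln(S/K) + (r - q + 0.5*sigma^2) * T) / (sigma * sqrt(T)) = 0.57682775
d2 = d1 - sigma * sqrt(T) = 0.16041449
exp(-rT) = 0.93192774; exp(-qT) = 1.00000000
P = K * exp(-rT) * N(-d2) - S_0 * exp(-qT) * N(-d1)
N(-d1) = 0.28202791; N(-d2) = 0.43627729
P = 49.1100 * 0.93192774 * 0.43627729 - 53.3600 * 1.00000000 * 0.28202791 = 4.9181

Answer: Price = 4.9181


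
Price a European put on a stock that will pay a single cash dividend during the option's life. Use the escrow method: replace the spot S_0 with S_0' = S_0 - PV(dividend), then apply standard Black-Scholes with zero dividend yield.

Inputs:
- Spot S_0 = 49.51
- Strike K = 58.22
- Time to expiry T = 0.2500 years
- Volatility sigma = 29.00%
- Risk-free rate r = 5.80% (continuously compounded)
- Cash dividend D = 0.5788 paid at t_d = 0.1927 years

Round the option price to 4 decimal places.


Answer: Price = 8.9729

Derivation:
PV(D) = D * exp(-r * t_d) = 0.5788 * 0.98888563 = 0.57236700
S_0' = S_0 - PV(D) = 49.5100 - 0.57236700 = 48.93763300
d1 = (ln(S_0'/K) + (r + sigma^2/2)*T) / (sigma*sqrt(T)) = -1.02530860
d2 = d1 - sigma*sqrt(T) = -1.17030860
exp(-rT) = 0.98560462
N(-d1) = 0.84739120; N(-d2) = 0.87906160
P = K * exp(-rT) * N(-d2) - S_0' * N(-d1) = 58.2200 * 0.98560462 * 0.87906160 - 48.93763300 * 0.84739120 = 8.9729


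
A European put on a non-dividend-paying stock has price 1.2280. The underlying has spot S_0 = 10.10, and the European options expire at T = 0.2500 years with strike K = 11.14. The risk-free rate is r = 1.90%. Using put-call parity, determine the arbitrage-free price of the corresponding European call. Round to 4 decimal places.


Answer: Call price = 0.2408

Derivation:
Put-call parity: C - P = S_0 * exp(-qT) - K * exp(-rT).
S_0 * exp(-qT) = 10.1000 * 1.00000000 = 10.10000000
K * exp(-rT) = 11.1400 * 0.99526126 = 11.08721047
C = P + S*exp(-qT) - K*exp(-rT)
C = 1.2280 + 10.10000000 - 11.08721047 = 0.2408


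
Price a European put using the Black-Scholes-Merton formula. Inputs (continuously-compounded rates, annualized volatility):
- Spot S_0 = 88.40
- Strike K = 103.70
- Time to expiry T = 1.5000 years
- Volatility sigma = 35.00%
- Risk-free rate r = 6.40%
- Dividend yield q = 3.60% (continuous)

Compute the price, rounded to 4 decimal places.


Answer: Price = 20.8839

Derivation:
d1 = (ln(S/K) + (r - q + 0.5*sigma^2) * T) / (sigma * sqrt(T)) = -0.06008282
d2 = d1 - sigma * sqrt(T) = -0.48874353
exp(-rT) = 0.90846402; exp(-qT) = 0.94743211
P = K * exp(-rT) * N(-d2) - S_0 * exp(-qT) * N(-d1)
N(-d1) = 0.52395517; N(-d2) = 0.68748836
P = 103.7000 * 0.90846402 * 0.68748836 - 88.4000 * 0.94743211 * 0.52395517 = 20.8839


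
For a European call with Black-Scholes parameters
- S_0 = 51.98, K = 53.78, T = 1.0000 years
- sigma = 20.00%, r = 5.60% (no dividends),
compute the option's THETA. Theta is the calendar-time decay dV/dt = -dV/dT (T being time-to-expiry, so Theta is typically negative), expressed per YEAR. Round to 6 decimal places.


d1 = 0.2097868919; d2 = 0.0097868919
phi(d1) = 0.3902593335; exp(-qT) = 1.0000000000; exp(-rT) = 0.9455391359
Theta = -S*exp(-qT)*phi(d1)*sigma/(2*sqrt(T)) - r*K*exp(-rT)*N(d2) + q*S*exp(-qT)*N(d1)
N(d1) = 0.5830829979; N(d2) = 0.5039043426; sqrt(T) = 1.0000000000
Term 1 = -51.9800 * 1.0000000000 * 0.3902593335 * 0.2000 / (2 * 1.0000000000) = -2.0285680155
Term 2 = -0.0560 * 53.7800 * 0.9455391359 * 0.5039043426 = -1.4349488977
Term 3 = 0 (no dividend yield, q = 0)
Theta = -2.0285680155 + (-1.4349488977) + (0.0000000000) = -3.463517

Answer: Theta = -3.463517


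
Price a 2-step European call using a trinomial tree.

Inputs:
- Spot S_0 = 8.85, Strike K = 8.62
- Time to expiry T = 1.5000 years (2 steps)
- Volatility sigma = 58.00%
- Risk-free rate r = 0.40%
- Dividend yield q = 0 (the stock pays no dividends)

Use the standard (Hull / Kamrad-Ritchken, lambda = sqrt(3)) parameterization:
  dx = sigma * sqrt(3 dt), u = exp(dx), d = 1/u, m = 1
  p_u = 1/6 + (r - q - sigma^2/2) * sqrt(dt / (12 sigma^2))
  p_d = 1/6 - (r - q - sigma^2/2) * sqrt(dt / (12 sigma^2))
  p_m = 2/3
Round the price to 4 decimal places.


Answer: Price = V(0,0) = 2.0832

Derivation:
dt = T/N = 0.750000; dx = sigma*sqrt(3*dt) = 0.870000
u = exp(dx) = 2.386911; d = 1/u = 0.418952
p_u = 0.095891, p_m = 0.666667, p_d = 0.237443
Discount per step: exp(-r*dt) = 0.997004
Stock lattice S(k, j) with j the centered position index:
  k=0: S(0,+0) = 8.8500
  k=1: S(1,-1) = 3.7077; S(1,+0) = 8.8500; S(1,+1) = 21.1242
  k=2: S(2,-2) = 1.5534; S(2,-1) = 3.7077; S(2,+0) = 8.8500; S(2,+1) = 21.1242; S(2,+2) = 50.4215
Terminal payoffs V(N, j) = max(S_T - K, 0):
  V(2,-2) = 0.000000; V(2,-1) = 0.000000; V(2,+0) = 0.230000; V(2,+1) = 12.504161; V(2,+2) = 41.801489
Backward induction: V(k, j) = exp(-r*dt) * [p_u * V(k+1, j+1) + p_m * V(k+1, j) + p_d * V(k+1, j-1)]
  V(1,-1) = exp(-r*dt) * [p_u*0.230000 + p_m*0.000000 + p_d*0.000000] = 0.021989
  V(1,+0) = exp(-r*dt) * [p_u*12.504161 + p_m*0.230000 + p_d*0.000000] = 1.348316
  V(1,+1) = exp(-r*dt) * [p_u*41.801489 + p_m*12.504161 + p_d*0.230000] = 12.361956
  V(0,+0) = exp(-r*dt) * [p_u*12.361956 + p_m*1.348316 + p_d*0.021989] = 2.083237


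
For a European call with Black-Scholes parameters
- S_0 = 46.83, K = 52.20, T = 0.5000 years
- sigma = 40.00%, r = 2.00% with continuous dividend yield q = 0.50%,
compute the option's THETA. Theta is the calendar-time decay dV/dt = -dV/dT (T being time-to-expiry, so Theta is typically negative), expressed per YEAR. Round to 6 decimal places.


d1 = -0.2158742969; d2 = -0.4987170094
phi(d1) = 0.3897540463; exp(-qT) = 0.9975031224; exp(-rT) = 0.9900498337
Theta = -S*exp(-qT)*phi(d1)*sigma/(2*sqrt(T)) - r*K*exp(-rT)*N(d2) + q*S*exp(-qT)*N(d1)
N(d1) = 0.4145428664; N(d2) = 0.3089893800; sqrt(T) = 0.7071067812
Term 1 = -46.8300 * 0.9975031224 * 0.3897540463 * 0.4000 / (2 * 0.7071067812) = -5.1496065398
Term 2 = -0.0200 * 52.2000 * 0.9900498337 * 0.3089893800 = -0.3193751392
Term 3 = 0.0050 * 46.8300 * 0.9975031224 * 0.4145428664 = 0.0968228522
Theta = -5.1496065398 + (-0.3193751392) + (0.0968228522) = -5.372159

Answer: Theta = -5.372159


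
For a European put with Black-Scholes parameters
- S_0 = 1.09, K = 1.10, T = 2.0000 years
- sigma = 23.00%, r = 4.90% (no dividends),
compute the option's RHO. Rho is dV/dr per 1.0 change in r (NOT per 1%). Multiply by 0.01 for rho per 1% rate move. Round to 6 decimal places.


d1 = 0.4358468358; d2 = 0.1105777164
phi(d1) = 0.3627941210; exp(-qT) = 1.0000000000; exp(-rT) = 0.9066489038
N(-d2) = 0.4559756094
Rho = -K*T*exp(-rT)*N(-d2) = -1.1000 * 2.0000 * 0.9066489038 * 0.4559756094 = -0.909502

Answer: Rho = -0.909502


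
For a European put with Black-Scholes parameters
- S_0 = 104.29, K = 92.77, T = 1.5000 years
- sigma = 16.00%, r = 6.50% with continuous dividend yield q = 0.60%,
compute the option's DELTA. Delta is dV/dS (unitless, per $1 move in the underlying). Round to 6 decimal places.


d1 = 1.1469336069; d2 = 0.9509744275
phi(d1) = 0.2066627828; exp(-qT) = 0.9910403788; exp(-rT) = 0.9071023416
N(-d1) = 0.1257045309
Delta = -exp(-qT) * N(-d1) = -0.9910403788 * 0.1257045309 = -0.124578

Answer: Delta = -0.124578


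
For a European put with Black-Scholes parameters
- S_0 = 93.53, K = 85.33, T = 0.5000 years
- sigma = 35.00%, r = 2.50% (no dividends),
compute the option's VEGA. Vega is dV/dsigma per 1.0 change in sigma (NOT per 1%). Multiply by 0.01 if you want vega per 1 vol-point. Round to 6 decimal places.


d1 = 0.5450021390; d2 = 0.2975147656
phi(d1) = 0.3438835491; exp(-qT) = 1.0000000000; exp(-rT) = 0.9875778005
Vega = S * exp(-qT) * phi(d1) * sqrt(T) = 93.5300 * 1.0000000000 * 0.3438835491 * 0.7071067812 = 22.742978

Answer: Vega = 22.742978


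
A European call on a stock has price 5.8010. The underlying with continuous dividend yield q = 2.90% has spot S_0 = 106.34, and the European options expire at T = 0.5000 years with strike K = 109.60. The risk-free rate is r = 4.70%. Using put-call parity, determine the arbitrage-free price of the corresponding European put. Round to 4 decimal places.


Put-call parity: C - P = S_0 * exp(-qT) - K * exp(-rT).
S_0 * exp(-qT) = 106.3400 * 0.98560462 = 104.80919516
K * exp(-rT) = 109.6000 * 0.97677397 = 107.05442762
P = C - S*exp(-qT) + K*exp(-rT)
P = 5.8010 - 104.80919516 + 107.05442762 = 8.0462

Answer: Put price = 8.0462


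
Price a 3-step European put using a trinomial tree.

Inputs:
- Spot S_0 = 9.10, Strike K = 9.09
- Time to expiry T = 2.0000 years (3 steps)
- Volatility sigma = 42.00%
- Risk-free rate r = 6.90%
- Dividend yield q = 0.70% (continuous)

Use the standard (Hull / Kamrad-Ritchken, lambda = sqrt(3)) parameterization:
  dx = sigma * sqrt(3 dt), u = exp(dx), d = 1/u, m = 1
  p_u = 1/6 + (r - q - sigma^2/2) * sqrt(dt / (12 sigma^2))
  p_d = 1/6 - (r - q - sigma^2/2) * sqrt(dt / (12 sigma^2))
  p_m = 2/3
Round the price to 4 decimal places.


Answer: Price = V(0,0) = 1.3108

Derivation:
dt = T/N = 0.666667; dx = sigma*sqrt(3*dt) = 0.593970
u = exp(dx) = 1.811164; d = 1/u = 0.552131
p_u = 0.151963, p_m = 0.666667, p_d = 0.181370
Discount per step: exp(-r*dt) = 0.955042
Stock lattice S(k, j) with j the centered position index:
  k=0: S(0,+0) = 9.1000
  k=1: S(1,-1) = 5.0244; S(1,+0) = 9.1000; S(1,+1) = 16.4816
  k=2: S(2,-2) = 2.7741; S(2,-1) = 5.0244; S(2,+0) = 9.1000; S(2,+1) = 16.4816; S(2,+2) = 29.8509
  k=3: S(3,-3) = 1.5317; S(3,-2) = 2.7741; S(3,-1) = 5.0244; S(3,+0) = 9.1000; S(3,+1) = 16.4816; S(3,+2) = 29.8509; S(3,+3) = 54.0648
Terminal payoffs V(N, j) = max(K - S_T, 0):
  V(3,-3) = 7.558320; V(3,-2) = 6.315876; V(3,-1) = 4.065607; V(3,+0) = 0.000000; V(3,+1) = 0.000000; V(3,+2) = 0.000000; V(3,+3) = 0.000000
Backward induction: V(k, j) = exp(-r*dt) * [p_u * V(k+1, j+1) + p_m * V(k+1, j) + p_d * V(k+1, j-1)]
  V(2,-2) = exp(-r*dt) * [p_u*4.065607 + p_m*6.315876 + p_d*7.558320] = 5.920553
  V(2,-1) = exp(-r*dt) * [p_u*0.000000 + p_m*4.065607 + p_d*6.315876] = 3.682560
  V(2,+0) = exp(-r*dt) * [p_u*0.000000 + p_m*0.000000 + p_d*4.065607] = 0.704228
  V(2,+1) = exp(-r*dt) * [p_u*0.000000 + p_m*0.000000 + p_d*0.000000] = 0.000000
  V(2,+2) = exp(-r*dt) * [p_u*0.000000 + p_m*0.000000 + p_d*0.000000] = 0.000000
  V(1,-1) = exp(-r*dt) * [p_u*0.704228 + p_m*3.682560 + p_d*5.920553] = 3.472406
  V(1,+0) = exp(-r*dt) * [p_u*0.000000 + p_m*0.704228 + p_d*3.682560] = 1.086256
  V(1,+1) = exp(-r*dt) * [p_u*0.000000 + p_m*0.000000 + p_d*0.704228] = 0.121984
  V(0,+0) = exp(-r*dt) * [p_u*0.121984 + p_m*1.086256 + p_d*3.472406] = 1.310793


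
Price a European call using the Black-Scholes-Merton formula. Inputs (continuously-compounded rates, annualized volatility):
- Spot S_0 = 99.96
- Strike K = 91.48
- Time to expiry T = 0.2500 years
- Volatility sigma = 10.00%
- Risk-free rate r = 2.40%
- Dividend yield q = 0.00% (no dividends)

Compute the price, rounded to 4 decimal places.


d1 = (ln(S/K) + (r - q + 0.5*sigma^2) * T) / (sigma * sqrt(T)) = 1.91799474
d2 = d1 - sigma * sqrt(T) = 1.86799474
exp(-rT) = 0.99401796; exp(-qT) = 1.00000000
C = S_0 * exp(-qT) * N(d1) - K * exp(-rT) * N(d2)
N(d1) = 0.97244416; N(d2) = 0.96911860
C = 99.9600 * 1.00000000 * 0.97244416 - 91.4800 * 0.99401796 * 0.96911860 = 9.0809

Answer: Price = 9.0809


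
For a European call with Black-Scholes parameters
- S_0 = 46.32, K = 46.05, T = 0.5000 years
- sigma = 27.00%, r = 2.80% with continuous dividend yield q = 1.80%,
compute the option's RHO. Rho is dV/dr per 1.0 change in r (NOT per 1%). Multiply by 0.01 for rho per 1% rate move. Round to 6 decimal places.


d1 = 0.1522692676; d2 = -0.0386495633
phi(d1) = 0.3943440615; exp(-qT) = 0.9910403788; exp(-rT) = 0.9860975443
N(d2) = 0.4845848930
Rho = K*T*exp(-rT)*N(d2) = 46.0500 * 0.5000 * 0.9860975443 * 0.4845848930 = 11.002450

Answer: Rho = 11.002450


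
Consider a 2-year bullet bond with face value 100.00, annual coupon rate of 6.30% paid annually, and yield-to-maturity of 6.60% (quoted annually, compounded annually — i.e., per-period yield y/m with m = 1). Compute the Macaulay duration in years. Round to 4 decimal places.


Coupon per period c = face * coupon_rate / m = 6.300000
Periods per year m = 1; per-period yield y/m = 0.066000
Number of cashflows N = 2
Cashflows (t years, CF_t, discount factor 1/(1+y/m)^(m*t), PV):
  t = 1.0000: CF_t = 6.300000, DF = 0.938086, PV = 5.909944
  t = 2.0000: CF_t = 106.300000, DF = 0.880006, PV = 93.544629
Price P = sum_t PV_t = 99.454572
Macaulay numerator sum_t t * PV_t:
  t * PV_t at t = 1.0000: 5.909944
  t * PV_t at t = 2.0000: 187.089257
Macaulay duration D = (sum_t t * PV_t) / P = 192.999201 / 99.454572 = 1.940576

Answer: Macaulay duration = 1.9406 years


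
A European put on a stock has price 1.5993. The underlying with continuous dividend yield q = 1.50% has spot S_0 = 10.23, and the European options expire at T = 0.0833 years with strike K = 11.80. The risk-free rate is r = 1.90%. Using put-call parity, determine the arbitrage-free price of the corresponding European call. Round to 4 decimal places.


Answer: Call price = 0.0352

Derivation:
Put-call parity: C - P = S_0 * exp(-qT) - K * exp(-rT).
S_0 * exp(-qT) = 10.2300 * 0.99875128 = 10.21722560
K * exp(-rT) = 11.8000 * 0.99841855 = 11.78133891
C = P + S*exp(-qT) - K*exp(-rT)
C = 1.5993 + 10.21722560 - 11.78133891 = 0.0352


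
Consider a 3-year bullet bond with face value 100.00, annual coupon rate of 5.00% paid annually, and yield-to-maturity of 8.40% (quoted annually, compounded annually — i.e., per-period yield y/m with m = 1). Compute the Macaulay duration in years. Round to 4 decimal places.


Answer: Macaulay duration = 2.8524 years

Derivation:
Coupon per period c = face * coupon_rate / m = 5.000000
Periods per year m = 1; per-period yield y/m = 0.084000
Number of cashflows N = 3
Cashflows (t years, CF_t, discount factor 1/(1+y/m)^(m*t), PV):
  t = 1.0000: CF_t = 5.000000, DF = 0.922509, PV = 4.612546
  t = 2.0000: CF_t = 5.000000, DF = 0.851023, PV = 4.255116
  t = 3.0000: CF_t = 105.000000, DF = 0.785077, PV = 82.433066
Price P = sum_t PV_t = 91.300728
Macaulay numerator sum_t t * PV_t:
  t * PV_t at t = 1.0000: 4.612546
  t * PV_t at t = 2.0000: 8.510233
  t * PV_t at t = 3.0000: 247.299198
Macaulay duration D = (sum_t t * PV_t) / P = 260.421976 / 91.300728 = 2.852354


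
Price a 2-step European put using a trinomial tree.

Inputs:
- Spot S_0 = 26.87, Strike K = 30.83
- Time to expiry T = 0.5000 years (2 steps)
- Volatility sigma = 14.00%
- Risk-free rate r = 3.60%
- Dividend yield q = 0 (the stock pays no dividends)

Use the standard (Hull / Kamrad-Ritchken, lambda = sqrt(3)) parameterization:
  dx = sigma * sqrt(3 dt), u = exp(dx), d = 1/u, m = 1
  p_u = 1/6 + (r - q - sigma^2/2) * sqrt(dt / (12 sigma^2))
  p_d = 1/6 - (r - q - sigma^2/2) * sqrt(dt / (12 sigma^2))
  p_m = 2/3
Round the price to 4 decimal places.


dt = T/N = 0.250000; dx = sigma*sqrt(3*dt) = 0.121244
u = exp(dx) = 1.128900; d = 1/u = 0.885818
p_u = 0.193678, p_m = 0.666667, p_d = 0.139655
Discount per step: exp(-r*dt) = 0.991040
Stock lattice S(k, j) with j the centered position index:
  k=0: S(0,+0) = 26.8700
  k=1: S(1,-1) = 23.8019; S(1,+0) = 26.8700; S(1,+1) = 30.3335
  k=2: S(2,-2) = 21.0842; S(2,-1) = 23.8019; S(2,+0) = 26.8700; S(2,+1) = 30.3335; S(2,+2) = 34.2435
Terminal payoffs V(N, j) = max(K - S_T, 0):
  V(2,-2) = 9.745813; V(2,-1) = 7.028065; V(2,+0) = 3.960000; V(2,+1) = 0.496462; V(2,+2) = 0.000000
Backward induction: V(k, j) = exp(-r*dt) * [p_u * V(k+1, j+1) + p_m * V(k+1, j) + p_d * V(k+1, j-1)]
  V(1,-1) = exp(-r*dt) * [p_u*3.960000 + p_m*7.028065 + p_d*9.745813] = 6.752349
  V(1,+0) = exp(-r*dt) * [p_u*0.496462 + p_m*3.960000 + p_d*7.028065] = 3.684349
  V(1,+1) = exp(-r*dt) * [p_u*0.000000 + p_m*0.496462 + p_d*3.960000] = 0.876087
  V(0,+0) = exp(-r*dt) * [p_u*0.876087 + p_m*3.684349 + p_d*6.752349] = 3.536935

Answer: Price = V(0,0) = 3.5369


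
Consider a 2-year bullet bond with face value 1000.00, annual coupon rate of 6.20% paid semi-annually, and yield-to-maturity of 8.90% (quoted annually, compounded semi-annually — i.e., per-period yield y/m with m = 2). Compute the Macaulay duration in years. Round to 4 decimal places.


Coupon per period c = face * coupon_rate / m = 31.000000
Periods per year m = 2; per-period yield y/m = 0.044500
Number of cashflows N = 4
Cashflows (t years, CF_t, discount factor 1/(1+y/m)^(m*t), PV):
  t = 0.5000: CF_t = 31.000000, DF = 0.957396, PV = 29.679272
  t = 1.0000: CF_t = 31.000000, DF = 0.916607, PV = 28.414813
  t = 1.5000: CF_t = 31.000000, DF = 0.877556, PV = 27.204225
  t = 2.0000: CF_t = 1031.000000, DF = 0.840168, PV = 866.213380
Price P = sum_t PV_t = 951.511691
Macaulay numerator sum_t t * PV_t:
  t * PV_t at t = 0.5000: 14.839636
  t * PV_t at t = 1.0000: 28.414813
  t * PV_t at t = 1.5000: 40.806338
  t * PV_t at t = 2.0000: 1732.426761
Macaulay duration D = (sum_t t * PV_t) / P = 1816.487548 / 951.511691 = 1.909054

Answer: Macaulay duration = 1.9091 years
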